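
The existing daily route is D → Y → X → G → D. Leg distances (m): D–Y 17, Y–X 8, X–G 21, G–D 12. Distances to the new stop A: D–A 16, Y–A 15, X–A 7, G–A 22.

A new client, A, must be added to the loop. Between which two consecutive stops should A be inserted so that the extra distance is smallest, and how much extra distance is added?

Minimum extra distance: 8 m, inserting A between X and G.

Insertion cost between consecutive stops i–j is d(i,A) + d(A,j) − d(i,j):
  between D and Y: 16 + 15 − 17 = 14
  between Y and X: 15 + 7 − 8 = 14
  between X and G: 7 + 22 − 21 = 8
  between G and D: 22 + 16 − 12 = 26
Cheapest insertion is between X and G, adding 8.
New total = 58 + 8 = 66.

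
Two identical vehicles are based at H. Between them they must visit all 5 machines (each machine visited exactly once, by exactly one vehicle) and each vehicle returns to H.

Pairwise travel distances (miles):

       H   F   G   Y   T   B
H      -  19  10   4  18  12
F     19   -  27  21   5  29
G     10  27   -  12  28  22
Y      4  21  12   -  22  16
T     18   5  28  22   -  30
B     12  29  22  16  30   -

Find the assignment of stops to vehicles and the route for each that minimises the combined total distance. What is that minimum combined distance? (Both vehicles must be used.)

90 miles — the smallest possible combined total.

Try each way of splitting the stops between the two vehicles (each non-empty) and, for each split, find the best tour for each vehicle:
  {F} + {G, Y, T, B}: 38 + 86 = 124
  {G} + {F, Y, T, B}: 20 + 72 = 92
  {F, G} + {Y, T, B}: 56 + 68 = 124
  {Y} + {F, G, T, B}: 8 + 84 = 92
  {F, Y} + {G, T, B}: 44 + 80 = 124
  {G, Y} + {F, T, B}: 26 + 64 = 90
  … (15 splits in total)
Best: vehicle 1 H → G → Y → H = 26; vehicle 2 H → T → F → B → H = 64; combined 90.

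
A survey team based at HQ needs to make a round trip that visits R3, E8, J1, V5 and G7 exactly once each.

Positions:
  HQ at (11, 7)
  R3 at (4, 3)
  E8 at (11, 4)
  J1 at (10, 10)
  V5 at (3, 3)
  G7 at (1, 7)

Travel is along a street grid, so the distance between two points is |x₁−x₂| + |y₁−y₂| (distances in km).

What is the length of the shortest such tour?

With 5 stops there are 5!/2 = 60 distinct round trips (a route and its reverse cost the same).
HQ - R3 - E8 - J1 - V5 - G7 - HQ: 11+8+7+14+6+10 = 56
HQ - R3 - E8 - J1 - G7 - V5 - HQ: 11+8+7+12+6+12 = 56
HQ - R3 - E8 - V5 - J1 - G7 - HQ: 11+8+9+14+12+10 = 64
HQ - R3 - E8 - V5 - G7 - J1 - HQ: 11+8+9+6+12+4 = 50
HQ - R3 - E8 - G7 - J1 - V5 - HQ: 11+8+13+12+14+12 = 70
HQ - R3 - E8 - G7 - V5 - J1 - HQ: 11+8+13+6+14+4 = 56
HQ - R3 - J1 - E8 - V5 - G7 - HQ: 11+13+7+9+6+10 = 56
HQ - R3 - J1 - E8 - G7 - V5 - HQ: 11+13+7+13+6+12 = 62
HQ - R3 - J1 - V5 - E8 - G7 - HQ: 11+13+14+9+13+10 = 70
HQ - R3 - J1 - V5 - G7 - E8 - HQ: 11+13+14+6+13+3 = 60
HQ - R3 - J1 - G7 - E8 - V5 - HQ: 11+13+12+13+9+12 = 70
HQ - R3 - J1 - G7 - V5 - E8 - HQ: 11+13+12+6+9+3 = 54
HQ - R3 - V5 - E8 - J1 - G7 - HQ: 11+1+9+7+12+10 = 50
HQ - R3 - V5 - E8 - G7 - J1 - HQ: 11+1+9+13+12+4 = 50
… (46 more)
HQ - E8 - R3 - V5 - G7 - J1 - HQ: 3+8+1+6+12+4 = 34  ← best
The minimum is 34.
One optimal route: HQ → E8 → R3 → V5 → G7 → J1 → HQ (or its reverse).

34 km — the shortest possible round trip.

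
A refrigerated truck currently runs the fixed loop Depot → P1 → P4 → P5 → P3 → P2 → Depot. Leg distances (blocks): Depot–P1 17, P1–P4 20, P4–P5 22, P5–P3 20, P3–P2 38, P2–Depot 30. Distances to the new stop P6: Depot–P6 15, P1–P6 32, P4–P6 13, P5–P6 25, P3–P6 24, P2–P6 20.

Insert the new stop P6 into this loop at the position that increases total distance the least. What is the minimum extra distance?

Insertion cost between consecutive stops i–j is d(i,P6) + d(P6,j) − d(i,j):
  between Depot and P1: 15 + 32 − 17 = 30
  between P1 and P4: 32 + 13 − 20 = 25
  between P4 and P5: 13 + 25 − 22 = 16
  between P5 and P3: 25 + 24 − 20 = 29
  between P3 and P2: 24 + 20 − 38 = 6
  between P2 and Depot: 20 + 15 − 30 = 5
Cheapest insertion is between P2 and Depot, adding 5.
New total = 147 + 5 = 152.

+5 blocks — insert P6 between P2 and Depot.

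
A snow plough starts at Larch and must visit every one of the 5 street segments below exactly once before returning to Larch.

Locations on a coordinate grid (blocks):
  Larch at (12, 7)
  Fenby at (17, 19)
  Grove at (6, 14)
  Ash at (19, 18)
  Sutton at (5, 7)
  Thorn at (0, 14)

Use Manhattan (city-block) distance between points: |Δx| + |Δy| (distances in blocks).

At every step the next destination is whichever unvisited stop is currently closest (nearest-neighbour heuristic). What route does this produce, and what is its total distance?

Total distance 64 blocks via the nearest-neighbour route Larch → Sutton → Grove → Thorn → Fenby → Ash → Larch.

At Larch the remaining stops are Sutton 7, Grove 13, Fenby 17, Ash 18, Thorn 19; go to Sutton.
At Sutton the remaining stops are Grove 8, Thorn 12, Fenby 24, Ash 25; go to Grove.
At Grove the remaining stops are Thorn 6, Fenby 16, Ash 17; go to Thorn.
At Thorn the remaining stops are Fenby 22, Ash 23; go to Fenby.
At Fenby the remaining stops are Ash 3; go to Ash.
Return Ash→Larch: 18.
Total = 7 + 8 + 6 + 22 + 3 + 18 = 64.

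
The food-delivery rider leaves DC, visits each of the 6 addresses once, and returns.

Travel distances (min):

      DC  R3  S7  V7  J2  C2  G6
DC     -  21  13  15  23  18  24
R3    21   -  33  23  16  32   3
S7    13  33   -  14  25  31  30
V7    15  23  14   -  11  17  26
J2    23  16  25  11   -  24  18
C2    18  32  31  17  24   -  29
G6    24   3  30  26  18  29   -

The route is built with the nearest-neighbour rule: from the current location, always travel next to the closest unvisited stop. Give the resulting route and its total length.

DC → [S7:13 / V7:15 / C2:18 / R3:21 / J2:23 / G6:24] → S7 (13)
S7 → [V7:14 / J2:25 / G6:30 / C2:31 / R3:33] → V7 (14)
V7 → [J2:11 / C2:17 / R3:23 / G6:26] → J2 (11)
J2 → [R3:16 / G6:18 / C2:24] → R3 (16)
R3 → [G6:3 / C2:32] → G6 (3)
G6 → [C2:29] → C2 (29)
Return C2→DC: 18.
Total = 13 + 14 + 11 + 16 + 3 + 29 + 18 = 104.

104 min along DC → S7 → V7 → J2 → R3 → G6 → C2 → DC.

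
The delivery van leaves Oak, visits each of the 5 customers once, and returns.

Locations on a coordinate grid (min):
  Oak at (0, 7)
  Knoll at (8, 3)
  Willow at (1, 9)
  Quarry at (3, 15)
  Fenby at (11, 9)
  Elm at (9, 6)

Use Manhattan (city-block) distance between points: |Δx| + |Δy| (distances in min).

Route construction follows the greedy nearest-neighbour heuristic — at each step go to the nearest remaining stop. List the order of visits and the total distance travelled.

Oak → [Willow:3 / Elm:10 / Quarry:11 / Knoll:12 / Fenby:13] → Willow (3)
Willow → [Quarry:8 / Fenby:10 / Elm:11 / Knoll:13] → Quarry (8)
Quarry → [Fenby:14 / Elm:15 / Knoll:17] → Fenby (14)
Fenby → [Elm:5 / Knoll:9] → Elm (5)
Elm → [Knoll:4] → Knoll (4)
Return Knoll→Oak: 12.
Total = 3 + 8 + 14 + 5 + 4 + 12 = 46.

Total distance 46 min via the nearest-neighbour route Oak → Willow → Quarry → Fenby → Elm → Knoll → Oak.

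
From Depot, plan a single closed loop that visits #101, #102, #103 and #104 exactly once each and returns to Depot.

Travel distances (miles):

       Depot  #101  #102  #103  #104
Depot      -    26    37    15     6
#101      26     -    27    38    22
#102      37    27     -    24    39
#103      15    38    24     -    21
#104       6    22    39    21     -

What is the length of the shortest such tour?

With 4 stops there are 4!/2 = 12 distinct round trips (a route and its reverse cost the same).
Depot-#101-#102-#103-#104-Depot: 26+27+24+21+6 = 104
Depot-#101-#102-#104-#103-Depot: 26+27+39+21+15 = 128
Depot-#101-#103-#102-#104-Depot: 26+38+24+39+6 = 133
Depot-#101-#103-#104-#102-Depot: 26+38+21+39+37 = 161
Depot-#101-#104-#102-#103-Depot: 26+22+39+24+15 = 126
Depot-#101-#104-#103-#102-Depot: 26+22+21+24+37 = 130
Depot-#102-#101-#103-#104-Depot: 37+27+38+21+6 = 129
Depot-#102-#101-#104-#103-Depot: 37+27+22+21+15 = 122
Depot-#102-#103-#101-#104-Depot: 37+24+38+22+6 = 127
Depot-#102-#104-#101-#103-Depot: 37+39+22+38+15 = 151
Depot-#103-#101-#102-#104-Depot: 15+38+27+39+6 = 125
Depot-#103-#102-#101-#104-Depot: 15+24+27+22+6 = 94
The minimum is 94.
One optimal route: Depot → #103 → #102 → #101 → #104 → Depot (or its reverse).

Shortest round trip = 94 miles.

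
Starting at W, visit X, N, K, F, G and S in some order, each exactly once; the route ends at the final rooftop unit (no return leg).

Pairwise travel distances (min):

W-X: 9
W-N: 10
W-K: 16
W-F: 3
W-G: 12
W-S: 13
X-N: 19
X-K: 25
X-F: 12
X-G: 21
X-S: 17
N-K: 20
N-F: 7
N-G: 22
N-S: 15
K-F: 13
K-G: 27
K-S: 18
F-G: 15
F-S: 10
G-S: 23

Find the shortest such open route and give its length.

There are 6! = 720 possible orderings.
W → X → N → K → F → G → S: 9+19+20+13+15+23 = 99
W → X → N → K → F → S → G: 9+19+20+13+10+23 = 94
W → X → N → K → G → F → S: 9+19+20+27+15+10 = 100
W → X → N → K → G → S → F: 9+19+20+27+23+10 = 108
W → X → N → K → S → F → G: 9+19+20+18+10+15 = 91
W → X → N → K → S → G → F: 9+19+20+18+23+15 = 104
W → X → N → F → K → G → S: 9+19+7+13+27+23 = 98
W → X → N → F → K → S → G: 9+19+7+13+18+23 = 89
… (712 more)
W → X → G → F → N → S → K: 9+21+15+7+15+18 = 85  ← best
The minimum is 85.
One shortest path: W → X → G → F → N → S → K.

Shortest open route: 85 min.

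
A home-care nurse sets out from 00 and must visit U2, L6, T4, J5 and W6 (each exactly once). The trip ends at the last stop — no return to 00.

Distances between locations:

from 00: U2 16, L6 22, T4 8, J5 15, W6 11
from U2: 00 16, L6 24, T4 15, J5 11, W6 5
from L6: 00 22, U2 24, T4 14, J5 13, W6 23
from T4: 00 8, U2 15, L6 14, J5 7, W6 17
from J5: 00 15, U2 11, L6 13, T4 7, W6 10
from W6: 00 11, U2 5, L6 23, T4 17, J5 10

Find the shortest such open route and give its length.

Shortest open route: 48.

There are 5! = 120 possible orderings.
00→U2→L6→T4→J5→W6: 16+24+14+7+10 = 71
00→U2→L6→T4→W6→J5: 16+24+14+17+10 = 81
00→U2→L6→J5→T4→W6: 16+24+13+7+17 = 77
00→U2→L6→J5→W6→T4: 16+24+13+10+17 = 80
00→U2→L6→W6→T4→J5: 16+24+23+17+7 = 87
00→U2→L6→W6→J5→T4: 16+24+23+10+7 = 80
00→U2→T4→L6→J5→W6: 16+15+14+13+10 = 68
00→U2→T4→L6→W6→J5: 16+15+14+23+10 = 78
00→U2→T4→J5→L6→W6: 16+15+7+13+23 = 74
00→U2→T4→J5→W6→L6: 16+15+7+10+23 = 71
00→U2→T4→W6→L6→J5: 16+15+17+23+13 = 84
00→U2→T4→W6→J5→L6: 16+15+17+10+13 = 71
00→U2→J5→L6→T4→W6: 16+11+13+14+17 = 71
00→U2→J5→L6→W6→T4: 16+11+13+23+17 = 80
… (106 more)
00→W6→U2→J5→T4→L6: 11+5+11+7+14 = 48  ← best
The minimum is 48.
One shortest path: 00 → W6 → U2 → J5 → T4 → L6.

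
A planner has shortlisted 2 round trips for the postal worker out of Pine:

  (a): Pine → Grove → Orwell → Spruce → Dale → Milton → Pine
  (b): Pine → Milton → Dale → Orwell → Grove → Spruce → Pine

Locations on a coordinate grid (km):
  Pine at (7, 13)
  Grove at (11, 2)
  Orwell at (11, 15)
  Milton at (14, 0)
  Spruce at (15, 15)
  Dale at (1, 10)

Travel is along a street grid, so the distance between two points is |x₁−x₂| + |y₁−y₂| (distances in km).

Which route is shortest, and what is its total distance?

Shortest is (a), total 94 km.

(a): 15 + 13 + 4 + 19 + 23 + 20 = 94
(b): 20 + 23 + 15 + 13 + 17 + 10 = 98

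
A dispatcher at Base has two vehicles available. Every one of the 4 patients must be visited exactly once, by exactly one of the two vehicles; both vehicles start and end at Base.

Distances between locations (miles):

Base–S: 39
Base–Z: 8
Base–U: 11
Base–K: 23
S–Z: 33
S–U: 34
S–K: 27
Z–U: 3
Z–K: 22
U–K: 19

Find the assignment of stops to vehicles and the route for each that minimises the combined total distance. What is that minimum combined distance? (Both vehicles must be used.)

111 miles — the smallest possible combined total.

There are 2^3 − 1 = 7 ways to divide the 4 stops into two non-empty groups. For each, the best each vehicle can do is its own shortest tour through its group:
  {S} + {Z, U, K}: 78 + 53 = 131
  {Z} + {S, U, K}: 16 + 95 = 111
  {S, Z} + {U, K}: 80 + 53 = 133
  {U} + {S, Z, K}: 22 + 91 = 113
  {S, U} + {Z, K}: 84 + 53 = 137
  {Z, U} + {S, K}: 22 + 89 = 111
  … (7 splits in total)
Best: vehicle 1 Base → Z → Base = 16; vehicle 2 Base → U → S → K → Base = 95; combined 111.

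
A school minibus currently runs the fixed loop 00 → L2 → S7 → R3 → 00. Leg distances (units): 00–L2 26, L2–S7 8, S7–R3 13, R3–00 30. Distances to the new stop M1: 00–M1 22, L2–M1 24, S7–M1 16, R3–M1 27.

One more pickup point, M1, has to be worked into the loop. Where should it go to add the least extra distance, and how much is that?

Adding 19 by placing M1 on the R3–00 leg.

Insertion cost between consecutive stops i–j is d(i,M1) + d(M1,j) − d(i,j):
  between 00 and L2: 22 + 24 − 26 = 20
  between L2 and S7: 24 + 16 − 8 = 32
  between S7 and R3: 16 + 27 − 13 = 30
  between R3 and 00: 27 + 22 − 30 = 19
Cheapest insertion is between R3 and 00, adding 19.
New total = 77 + 19 = 96.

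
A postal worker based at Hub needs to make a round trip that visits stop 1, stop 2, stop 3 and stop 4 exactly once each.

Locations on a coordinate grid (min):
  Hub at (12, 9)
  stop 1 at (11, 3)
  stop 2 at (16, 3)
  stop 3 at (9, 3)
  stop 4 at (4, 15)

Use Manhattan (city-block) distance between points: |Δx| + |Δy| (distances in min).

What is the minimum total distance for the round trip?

With 4 stops there are 4!/2 = 12 distinct round trips (a route and its reverse cost the same).
Hub-stop 1-stop 2-stop 3-stop 4-Hub: 7+5+7+17+14 = 50
Hub-stop 1-stop 2-stop 4-stop 3-Hub: 7+5+24+17+9 = 62
Hub-stop 1-stop 3-stop 2-stop 4-Hub: 7+2+7+24+14 = 54
Hub-stop 1-stop 3-stop 4-stop 2-Hub: 7+2+17+24+10 = 60
Hub-stop 1-stop 4-stop 2-stop 3-Hub: 7+19+24+7+9 = 66
Hub-stop 1-stop 4-stop 3-stop 2-Hub: 7+19+17+7+10 = 60
Hub-stop 2-stop 1-stop 3-stop 4-Hub: 10+5+2+17+14 = 48
Hub-stop 2-stop 1-stop 4-stop 3-Hub: 10+5+19+17+9 = 60
Hub-stop 2-stop 3-stop 1-stop 4-Hub: 10+7+2+19+14 = 52
Hub-stop 2-stop 4-stop 1-stop 3-Hub: 10+24+19+2+9 = 64
Hub-stop 3-stop 1-stop 2-stop 4-Hub: 9+2+5+24+14 = 54
Hub-stop 3-stop 2-stop 1-stop 4-Hub: 9+7+5+19+14 = 54
The minimum is 48.
One optimal route: Hub → stop 2 → stop 1 → stop 3 → stop 4 → Hub (or its reverse).

48 min — the shortest possible round trip.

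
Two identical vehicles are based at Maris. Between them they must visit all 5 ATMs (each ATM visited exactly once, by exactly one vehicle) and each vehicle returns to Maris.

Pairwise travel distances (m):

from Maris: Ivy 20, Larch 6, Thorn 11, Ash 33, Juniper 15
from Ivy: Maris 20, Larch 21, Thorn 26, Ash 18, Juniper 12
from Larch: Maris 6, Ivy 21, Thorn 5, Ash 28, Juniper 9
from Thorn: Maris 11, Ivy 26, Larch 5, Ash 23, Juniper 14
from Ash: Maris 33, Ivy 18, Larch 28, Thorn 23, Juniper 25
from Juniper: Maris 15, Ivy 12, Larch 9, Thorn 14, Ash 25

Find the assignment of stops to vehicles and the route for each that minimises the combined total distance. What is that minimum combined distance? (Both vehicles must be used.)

There are 2^4 − 1 = 15 ways to divide the 5 stops into two non-empty groups. For each, the best each vehicle can do is its own shortest tour through its group:
  {Ivy} + {Larch, Thorn, Ash, Juniper}: 40 + 74 = 114
  {Larch} + {Ivy, Thorn, Ash, Juniper}: 12 + 79 = 91
  {Ivy, Larch} + {Thorn, Ash, Juniper}: 47 + 74 = 121
  {Thorn} + {Ivy, Larch, Ash, Juniper}: 22 + 78 = 100
  {Ivy, Thorn} + {Larch, Ash, Juniper}: 57 + 73 = 130
  {Larch, Thorn} + {Ivy, Ash, Juniper}: 22 + 78 = 100
  … (15 splits in total)
Best: vehicle 1 Maris → Larch → Maris = 12; vehicle 2 Maris → Thorn → Ash → Ivy → Juniper → Maris = 79; combined 91.

91 m — the smallest possible combined total.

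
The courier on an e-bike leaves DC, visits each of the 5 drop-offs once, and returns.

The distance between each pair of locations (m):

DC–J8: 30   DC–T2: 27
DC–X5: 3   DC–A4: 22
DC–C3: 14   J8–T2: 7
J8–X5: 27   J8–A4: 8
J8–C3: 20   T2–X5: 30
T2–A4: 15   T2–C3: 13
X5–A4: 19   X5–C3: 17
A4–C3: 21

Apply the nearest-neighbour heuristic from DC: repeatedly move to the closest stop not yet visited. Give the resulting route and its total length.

Nearest-neighbour total = 70 m; route DC → X5 → C3 → T2 → J8 → A4 → DC.

DC → [X5:3 / C3:14 / A4:22 / T2:27 / J8:30] → X5 (3)
X5 → [C3:17 / A4:19 / J8:27 / T2:30] → C3 (17)
C3 → [T2:13 / J8:20 / A4:21] → T2 (13)
T2 → [J8:7 / A4:15] → J8 (7)
J8 → [A4:8] → A4 (8)
Return A4→DC: 22.
Total = 3 + 17 + 13 + 7 + 8 + 22 = 70.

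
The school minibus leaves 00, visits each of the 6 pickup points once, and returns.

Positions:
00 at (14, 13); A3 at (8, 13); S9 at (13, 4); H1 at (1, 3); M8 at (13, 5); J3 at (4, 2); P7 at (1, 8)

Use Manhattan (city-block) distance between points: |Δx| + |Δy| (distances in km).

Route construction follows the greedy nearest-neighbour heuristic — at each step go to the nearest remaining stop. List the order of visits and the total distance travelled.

00 → [A3:6 / M8:9 / S9:10 / P7:18 / J3:21 / H1:23] → A3 (6)
A3 → [P7:12 / M8:13 / S9:14 / J3:15 / H1:17] → P7 (12)
P7 → [H1:5 / J3:9 / M8:15 / S9:16] → H1 (5)
H1 → [J3:4 / S9:13 / M8:14] → J3 (4)
J3 → [S9:11 / M8:12] → S9 (11)
S9 → [M8:1] → M8 (1)
Return M8→00: 9.
Total = 6 + 12 + 5 + 4 + 11 + 1 + 9 = 48.

Total distance 48 km via the nearest-neighbour route 00 → A3 → P7 → H1 → J3 → S9 → M8 → 00.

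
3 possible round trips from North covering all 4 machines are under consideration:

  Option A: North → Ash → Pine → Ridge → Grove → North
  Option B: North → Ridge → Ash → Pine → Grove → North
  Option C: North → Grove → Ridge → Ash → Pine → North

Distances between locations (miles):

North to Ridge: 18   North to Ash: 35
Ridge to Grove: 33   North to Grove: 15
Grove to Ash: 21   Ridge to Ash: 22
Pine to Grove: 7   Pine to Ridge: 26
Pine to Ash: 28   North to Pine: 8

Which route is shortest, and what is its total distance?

Option A: 35 + 28 + 26 + 33 + 15 = 137
Option B: 18 + 22 + 28 + 7 + 15 = 90
Option C: 15 + 33 + 22 + 28 + 8 = 106

90 miles — Option B is the shortest.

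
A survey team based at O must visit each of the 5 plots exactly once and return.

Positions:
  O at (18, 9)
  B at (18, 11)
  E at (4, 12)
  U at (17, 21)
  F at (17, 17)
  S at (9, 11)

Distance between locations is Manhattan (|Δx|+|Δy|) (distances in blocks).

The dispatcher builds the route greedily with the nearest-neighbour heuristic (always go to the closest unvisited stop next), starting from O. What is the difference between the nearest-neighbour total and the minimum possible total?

2 blocks longer than the optimal tour.

From O: B=2, F=9, S=11, U=13, E=17 → choose B (2).
From B: F=7, S=9, U=11, E=15 → choose F (7).
From F: U=4, S=14, E=18 → choose U (4).
From U: S=18, E=22 → choose S (18).
From S: E=6 → choose E (6).
NN route O → B → F → U → S → E → O costs 54.
Optimal: O → B → U → F → E → S → O costs 52 (by enumerating all 60 distinct tours).
Excess = 54 − 52 = 2.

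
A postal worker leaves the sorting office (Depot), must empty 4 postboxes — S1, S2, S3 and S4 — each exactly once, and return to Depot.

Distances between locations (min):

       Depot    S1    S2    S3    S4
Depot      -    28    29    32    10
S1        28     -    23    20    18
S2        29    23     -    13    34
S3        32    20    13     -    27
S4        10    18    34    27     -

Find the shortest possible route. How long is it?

Depot - S1 - S2 - S3 - S4 - Depot: 28+23+13+27+10 = 101
Depot - S1 - S2 - S4 - S3 - Depot: 28+23+34+27+32 = 144
Depot - S1 - S3 - S2 - S4 - Depot: 28+20+13+34+10 = 105
Depot - S1 - S3 - S4 - S2 - Depot: 28+20+27+34+29 = 138
Depot - S1 - S4 - S2 - S3 - Depot: 28+18+34+13+32 = 125
Depot - S1 - S4 - S3 - S2 - Depot: 28+18+27+13+29 = 115
Depot - S2 - S1 - S3 - S4 - Depot: 29+23+20+27+10 = 109
Depot - S2 - S1 - S4 - S3 - Depot: 29+23+18+27+32 = 129
Depot - S2 - S3 - S1 - S4 - Depot: 29+13+20+18+10 = 90
Depot - S2 - S4 - S1 - S3 - Depot: 29+34+18+20+32 = 133
Depot - S3 - S1 - S2 - S4 - Depot: 32+20+23+34+10 = 119
Depot - S3 - S2 - S1 - S4 - Depot: 32+13+23+18+10 = 96
The minimum is 90.
One optimal route: Depot → S2 → S3 → S1 → S4 → Depot (or its reverse).

90 min — the shortest possible round trip.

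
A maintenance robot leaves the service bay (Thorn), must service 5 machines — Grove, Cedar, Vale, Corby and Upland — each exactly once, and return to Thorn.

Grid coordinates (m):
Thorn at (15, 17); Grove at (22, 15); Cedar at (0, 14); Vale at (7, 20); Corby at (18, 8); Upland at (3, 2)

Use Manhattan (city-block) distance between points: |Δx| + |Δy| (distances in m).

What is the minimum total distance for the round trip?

80 m — the shortest possible round trip.

With 5 stops there are 5!/2 = 60 distinct round trips (a route and its reverse cost the same).
Thorn → Grove → Cedar → Vale → Corby → Upland → Thorn: 9+23+13+23+21+27 = 116
Thorn → Grove → Cedar → Vale → Upland → Corby → Thorn: 9+23+13+22+21+12 = 100
Thorn → Grove → Cedar → Corby → Vale → Upland → Thorn: 9+23+24+23+22+27 = 128
Thorn → Grove → Cedar → Corby → Upland → Vale → Thorn: 9+23+24+21+22+11 = 110
Thorn → Grove → Cedar → Upland → Vale → Corby → Thorn: 9+23+15+22+23+12 = 104
Thorn → Grove → Cedar → Upland → Corby → Vale → Thorn: 9+23+15+21+23+11 = 102
Thorn → Grove → Vale → Cedar → Corby → Upland → Thorn: 9+20+13+24+21+27 = 114
Thorn → Grove → Vale → Cedar → Upland → Corby → Thorn: 9+20+13+15+21+12 = 90
Thorn → Grove → Vale → Corby → Cedar → Upland → Thorn: 9+20+23+24+15+27 = 118
Thorn → Grove → Vale → Corby → Upland → Cedar → Thorn: 9+20+23+21+15+18 = 106
Thorn → Grove → Vale → Upland → Cedar → Corby → Thorn: 9+20+22+15+24+12 = 102
Thorn → Grove → Vale → Upland → Corby → Cedar → Thorn: 9+20+22+21+24+18 = 114
Thorn → Grove → Corby → Cedar → Vale → Upland → Thorn: 9+11+24+13+22+27 = 106
Thorn → Grove → Corby → Cedar → Upland → Vale → Thorn: 9+11+24+15+22+11 = 92
… (46 more)
Thorn → Grove → Corby → Upland → Cedar → Vale → Thorn: 9+11+21+15+13+11 = 80  ← best
The minimum is 80.
One optimal route: Thorn → Grove → Corby → Upland → Cedar → Vale → Thorn (or its reverse).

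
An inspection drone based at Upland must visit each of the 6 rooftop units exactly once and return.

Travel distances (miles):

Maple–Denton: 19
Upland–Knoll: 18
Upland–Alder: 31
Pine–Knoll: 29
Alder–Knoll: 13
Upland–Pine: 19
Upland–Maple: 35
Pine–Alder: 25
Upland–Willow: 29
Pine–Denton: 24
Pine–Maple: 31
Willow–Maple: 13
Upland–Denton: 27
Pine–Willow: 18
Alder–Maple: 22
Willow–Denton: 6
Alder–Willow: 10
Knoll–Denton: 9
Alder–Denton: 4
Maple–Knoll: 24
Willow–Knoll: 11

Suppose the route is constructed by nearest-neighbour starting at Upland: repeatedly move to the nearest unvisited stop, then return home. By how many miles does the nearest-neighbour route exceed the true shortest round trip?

From Upland: Knoll=18, Pine=19, Denton=27, Willow=29, Alder=31, Maple=35 → choose Knoll (18).
From Knoll: Denton=9, Willow=11, Alder=13, Maple=24, Pine=29 → choose Denton (9).
From Denton: Alder=4, Willow=6, Maple=19, Pine=24 → choose Alder (4).
From Alder: Willow=10, Maple=22, Pine=25 → choose Willow (10).
From Willow: Maple=13, Pine=18 → choose Maple (13).
From Maple: Pine=31 → choose Pine (31).
NN route Upland → Knoll → Denton → Alder → Willow → Maple → Pine → Upland costs 104.
Optimal: Upland → Pine → Willow → Maple → Alder → Denton → Knoll → Upland costs 103 (by enumerating all 360 distinct tours).
Excess = 104 − 103 = 1.

Excess over optimum: 1 miles.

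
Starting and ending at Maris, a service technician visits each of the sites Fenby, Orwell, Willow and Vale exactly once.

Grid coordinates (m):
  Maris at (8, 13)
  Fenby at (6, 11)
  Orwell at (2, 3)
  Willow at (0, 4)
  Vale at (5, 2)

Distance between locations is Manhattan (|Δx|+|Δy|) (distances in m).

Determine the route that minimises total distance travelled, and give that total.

Maris - Fenby - Orwell - Willow - Vale - Maris: 4+12+3+7+14 = 40
Maris - Fenby - Orwell - Vale - Willow - Maris: 4+12+4+7+17 = 44
Maris - Fenby - Willow - Orwell - Vale - Maris: 4+13+3+4+14 = 38
Maris - Fenby - Willow - Vale - Orwell - Maris: 4+13+7+4+16 = 44
Maris - Fenby - Vale - Orwell - Willow - Maris: 4+10+4+3+17 = 38
Maris - Fenby - Vale - Willow - Orwell - Maris: 4+10+7+3+16 = 40
Maris - Orwell - Fenby - Willow - Vale - Maris: 16+12+13+7+14 = 62
Maris - Orwell - Fenby - Vale - Willow - Maris: 16+12+10+7+17 = 62
Maris - Orwell - Willow - Fenby - Vale - Maris: 16+3+13+10+14 = 56
Maris - Orwell - Vale - Fenby - Willow - Maris: 16+4+10+13+17 = 60
Maris - Willow - Fenby - Orwell - Vale - Maris: 17+13+12+4+14 = 60
Maris - Willow - Orwell - Fenby - Vale - Maris: 17+3+12+10+14 = 56
The minimum is 38.
One optimal route: Maris → Fenby → Willow → Orwell → Vale → Maris (or its reverse).

38 m — the shortest possible round trip.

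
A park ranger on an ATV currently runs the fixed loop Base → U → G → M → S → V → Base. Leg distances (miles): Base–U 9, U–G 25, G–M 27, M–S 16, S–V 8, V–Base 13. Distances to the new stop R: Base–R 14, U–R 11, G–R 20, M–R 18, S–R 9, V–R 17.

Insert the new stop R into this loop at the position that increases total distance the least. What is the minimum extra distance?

Minimum extra distance: 6 miles, inserting R between U and G.

Insertion cost between consecutive stops i–j is d(i,R) + d(R,j) − d(i,j):
  between Base and U: 14 + 11 − 9 = 16
  between U and G: 11 + 20 − 25 = 6
  between G and M: 20 + 18 − 27 = 11
  between M and S: 18 + 9 − 16 = 11
  between S and V: 9 + 17 − 8 = 18
  between V and Base: 17 + 14 − 13 = 18
Cheapest insertion is between U and G, adding 6.
New total = 98 + 6 = 104.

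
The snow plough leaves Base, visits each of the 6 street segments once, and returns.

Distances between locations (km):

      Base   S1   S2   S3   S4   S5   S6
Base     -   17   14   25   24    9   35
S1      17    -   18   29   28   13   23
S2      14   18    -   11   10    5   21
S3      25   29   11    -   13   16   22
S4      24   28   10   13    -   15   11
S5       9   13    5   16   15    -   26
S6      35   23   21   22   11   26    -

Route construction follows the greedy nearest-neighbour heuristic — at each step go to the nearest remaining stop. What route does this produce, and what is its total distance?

From Base: distances to unvisited — S5=9, S2=14, S1=17, S4=24, S3=25, S6=35. Nearest is S5 (9).
From S5: distances to unvisited — S2=5, S1=13, S4=15, S3=16, S6=26. Nearest is S2 (5).
From S2: distances to unvisited — S4=10, S3=11, S1=18, S6=21. Nearest is S4 (10).
From S4: distances to unvisited — S6=11, S3=13, S1=28. Nearest is S6 (11).
From S6: distances to unvisited — S3=22, S1=23. Nearest is S3 (22).
From S3: distances to unvisited — S1=29. Nearest is S1 (29).
Return S1→Base: 17.
Total = 9 + 5 + 10 + 11 + 22 + 29 + 17 = 103.

Total distance 103 km via the nearest-neighbour route Base → S5 → S2 → S4 → S6 → S3 → S1 → Base.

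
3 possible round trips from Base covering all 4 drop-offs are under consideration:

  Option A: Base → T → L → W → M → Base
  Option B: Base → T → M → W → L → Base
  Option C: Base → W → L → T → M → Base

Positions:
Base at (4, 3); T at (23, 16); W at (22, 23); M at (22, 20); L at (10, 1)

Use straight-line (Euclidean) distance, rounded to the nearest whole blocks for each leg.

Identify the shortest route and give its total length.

Option A: 23 + 20 + 25 + 3 + 25 = 96
Option B: 23 + 4 + 3 + 25 + 6 = 61
Option C: 27 + 25 + 20 + 4 + 25 = 101

Shortest is Option B, total 61 blocks.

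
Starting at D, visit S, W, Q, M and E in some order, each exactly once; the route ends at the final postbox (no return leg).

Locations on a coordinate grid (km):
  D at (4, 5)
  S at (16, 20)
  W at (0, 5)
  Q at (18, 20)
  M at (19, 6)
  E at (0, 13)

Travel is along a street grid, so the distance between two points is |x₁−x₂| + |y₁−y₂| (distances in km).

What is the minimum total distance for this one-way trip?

Minimum one-way distance = 52 km.

There are 5! = 120 possible orderings.
D→S→W→Q→M→E: 27+31+33+15+26 = 132
D→S→W→Q→E→M: 27+31+33+25+26 = 142
D→S→W→M→Q→E: 27+31+20+15+25 = 118
D→S→W→M→E→Q: 27+31+20+26+25 = 129
D→S→W→E→Q→M: 27+31+8+25+15 = 106
D→S→W→E→M→Q: 27+31+8+26+15 = 107
D→S→Q→W→M→E: 27+2+33+20+26 = 108
D→S→Q→W→E→M: 27+2+33+8+26 = 96
D→S→Q→M→W→E: 27+2+15+20+8 = 72
D→S→Q→M→E→W: 27+2+15+26+8 = 78
D→S→Q→E→W→M: 27+2+25+8+20 = 82
D→S→Q→E→M→W: 27+2+25+26+20 = 100
D→S→M→W→Q→E: 27+17+20+33+25 = 122
D→S→M→W→E→Q: 27+17+20+8+25 = 97
… (106 more)
D→W→E→S→Q→M: 4+8+23+2+15 = 52  ← best
The minimum is 52.
One shortest path: D → W → E → S → Q → M.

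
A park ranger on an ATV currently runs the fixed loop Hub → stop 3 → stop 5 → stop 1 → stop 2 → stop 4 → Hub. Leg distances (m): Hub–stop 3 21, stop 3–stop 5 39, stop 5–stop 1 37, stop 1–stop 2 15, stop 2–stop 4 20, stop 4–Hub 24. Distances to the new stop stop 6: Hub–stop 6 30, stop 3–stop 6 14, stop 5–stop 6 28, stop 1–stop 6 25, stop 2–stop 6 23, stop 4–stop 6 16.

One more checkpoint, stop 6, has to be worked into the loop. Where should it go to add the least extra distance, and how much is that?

+3 m — insert stop 6 between stop 3 and stop 5.

Insertion cost between consecutive stops i–j is d(i,stop 6) + d(stop 6,j) − d(i,j):
  between Hub and stop 3: 30 + 14 − 21 = 23
  between stop 3 and stop 5: 14 + 28 − 39 = 3
  between stop 5 and stop 1: 28 + 25 − 37 = 16
  between stop 1 and stop 2: 25 + 23 − 15 = 33
  between stop 2 and stop 4: 23 + 16 − 20 = 19
  between stop 4 and Hub: 16 + 30 − 24 = 22
Cheapest insertion is between stop 3 and stop 5, adding 3.
New total = 156 + 3 = 159.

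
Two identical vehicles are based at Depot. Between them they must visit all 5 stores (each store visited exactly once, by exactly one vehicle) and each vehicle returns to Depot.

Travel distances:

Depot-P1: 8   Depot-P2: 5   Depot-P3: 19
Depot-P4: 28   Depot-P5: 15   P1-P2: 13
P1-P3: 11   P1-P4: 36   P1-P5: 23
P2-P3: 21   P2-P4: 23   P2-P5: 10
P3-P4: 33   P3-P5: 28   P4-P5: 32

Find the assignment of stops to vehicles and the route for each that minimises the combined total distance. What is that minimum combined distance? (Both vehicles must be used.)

109 — the smallest possible combined total.

Try each way of splitting the stops between the two vehicles (each non-empty) and, for each split, find the best tour for each vehicle:
  {P1} + {P2, P3, P4, P5}: 16 + 99 = 115
  {P2} + {P1, P3, P4, P5}: 10 + 99 = 109
  {P1, P2} + {P3, P4, P5}: 26 + 99 = 125
  {P3} + {P1, P2, P4, P5}: 38 + 91 = 129
  {P1, P3} + {P2, P4, P5}: 38 + 75 = 113
  {P2, P3} + {P1, P4, P5}: 45 + 91 = 136
  … (15 splits in total)
Best: vehicle 1 Depot → P2 → Depot = 10; vehicle 2 Depot → P1 → P3 → P4 → P5 → Depot = 99; combined 109.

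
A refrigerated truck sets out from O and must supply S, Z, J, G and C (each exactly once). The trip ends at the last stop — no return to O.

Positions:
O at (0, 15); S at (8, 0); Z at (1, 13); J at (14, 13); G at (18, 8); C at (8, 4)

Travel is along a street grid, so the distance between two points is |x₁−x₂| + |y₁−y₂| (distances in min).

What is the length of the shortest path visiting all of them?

43 min — the minimum one-way total.

There are 5! = 120 possible orderings.
O - S - Z - J - G - C: 23+20+13+9+14 = 79
O - S - Z - J - C - G: 23+20+13+15+14 = 85
O - S - Z - G - J - C: 23+20+22+9+15 = 89
O - S - Z - G - C - J: 23+20+22+14+15 = 94
O - S - Z - C - J - G: 23+20+16+15+9 = 83
O - S - Z - C - G - J: 23+20+16+14+9 = 82
O - S - J - Z - G - C: 23+19+13+22+14 = 91
O - S - J - Z - C - G: 23+19+13+16+14 = 85
O - S - J - G - Z - C: 23+19+9+22+16 = 89
O - S - J - G - C - Z: 23+19+9+14+16 = 81
O - S - J - C - Z - G: 23+19+15+16+22 = 95
O - S - J - C - G - Z: 23+19+15+14+22 = 93
O - S - G - Z - J - C: 23+18+22+13+15 = 91
O - S - G - Z - C - J: 23+18+22+16+15 = 94
… (106 more)
O - Z - J - G - C - S: 3+13+9+14+4 = 43  ← best
The minimum is 43.
One shortest path: O → Z → J → G → C → S.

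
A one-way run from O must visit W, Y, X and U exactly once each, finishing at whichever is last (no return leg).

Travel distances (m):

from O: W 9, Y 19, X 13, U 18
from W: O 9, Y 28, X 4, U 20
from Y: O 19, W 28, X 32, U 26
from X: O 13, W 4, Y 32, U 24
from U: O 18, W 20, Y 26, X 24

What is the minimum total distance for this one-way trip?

Minimum one-way distance = 63 m.

There are 4! = 24 possible orderings.
O → W → Y → X → U: 9+28+32+24 = 93
O → W → Y → U → X: 9+28+26+24 = 87
O → W → X → Y → U: 9+4+32+26 = 71
O → W → X → U → Y: 9+4+24+26 = 63
O → W → U → Y → X: 9+20+26+32 = 87
O → W → U → X → Y: 9+20+24+32 = 85
O → Y → W → X → U: 19+28+4+24 = 75
O → Y → W → U → X: 19+28+20+24 = 91
O → Y → X → W → U: 19+32+4+20 = 75
O → Y → X → U → W: 19+32+24+20 = 95
O → Y → U → W → X: 19+26+20+4 = 69
O → Y → U → X → W: 19+26+24+4 = 73
O → X → W → Y → U: 13+4+28+26 = 71
O → X → W → U → Y: 13+4+20+26 = 63
… (10 more)
The minimum is 63.
One shortest path: O → W → X → U → Y.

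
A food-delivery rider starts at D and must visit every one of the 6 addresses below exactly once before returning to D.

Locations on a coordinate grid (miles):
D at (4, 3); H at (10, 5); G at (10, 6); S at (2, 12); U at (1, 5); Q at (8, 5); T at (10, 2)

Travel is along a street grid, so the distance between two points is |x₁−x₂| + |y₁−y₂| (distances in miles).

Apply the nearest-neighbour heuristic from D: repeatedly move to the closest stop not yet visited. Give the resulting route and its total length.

Total distance 48 miles via the nearest-neighbour route D → U → Q → H → G → T → S → D.

At D the remaining stops are U 5, Q 6, T 7, H 8, G 9, S 11; go to U.
At U the remaining stops are Q 7, S 8, H 9, G 10, T 12; go to Q.
At Q the remaining stops are H 2, G 3, T 5, S 13; go to H.
At H the remaining stops are G 1, T 3, S 15; go to G.
At G the remaining stops are T 4, S 14; go to T.
At T the remaining stops are S 18; go to S.
Return S→D: 11.
Total = 5 + 7 + 2 + 1 + 4 + 18 + 11 = 48.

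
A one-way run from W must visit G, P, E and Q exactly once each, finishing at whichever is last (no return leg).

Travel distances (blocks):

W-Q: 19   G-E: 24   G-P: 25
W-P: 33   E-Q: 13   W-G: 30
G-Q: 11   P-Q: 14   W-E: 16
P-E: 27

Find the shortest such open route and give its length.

There are 4! = 24 possible orderings.
W - G - P - E - Q: 30+25+27+13 = 95
W - G - P - Q - E: 30+25+14+13 = 82
W - G - E - P - Q: 30+24+27+14 = 95
W - G - E - Q - P: 30+24+13+14 = 81
W - G - Q - P - E: 30+11+14+27 = 82
W - G - Q - E - P: 30+11+13+27 = 81
W - P - G - E - Q: 33+25+24+13 = 95
W - P - G - Q - E: 33+25+11+13 = 82
W - P - E - G - Q: 33+27+24+11 = 95
W - P - E - Q - G: 33+27+13+11 = 84
W - P - Q - G - E: 33+14+11+24 = 82
W - P - Q - E - G: 33+14+13+24 = 84
W - E - G - P - Q: 16+24+25+14 = 79
W - E - G - Q - P: 16+24+11+14 = 65
… (10 more)
The minimum is 65.
One shortest path: W → E → G → Q → P.

Shortest open route: 65 blocks.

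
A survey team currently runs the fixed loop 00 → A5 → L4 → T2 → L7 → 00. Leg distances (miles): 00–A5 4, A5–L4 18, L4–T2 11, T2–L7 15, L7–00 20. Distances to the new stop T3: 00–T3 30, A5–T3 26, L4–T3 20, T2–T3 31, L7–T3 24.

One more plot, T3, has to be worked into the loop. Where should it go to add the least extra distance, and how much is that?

Minimum extra distance: 28 miles, inserting T3 between A5 and L4.

Insertion cost between consecutive stops i–j is d(i,T3) + d(T3,j) − d(i,j):
  between 00 and A5: 30 + 26 − 4 = 52
  between A5 and L4: 26 + 20 − 18 = 28
  between L4 and T2: 20 + 31 − 11 = 40
  between T2 and L7: 31 + 24 − 15 = 40
  between L7 and 00: 24 + 30 − 20 = 34
Cheapest insertion is between A5 and L4, adding 28.
New total = 68 + 28 = 96.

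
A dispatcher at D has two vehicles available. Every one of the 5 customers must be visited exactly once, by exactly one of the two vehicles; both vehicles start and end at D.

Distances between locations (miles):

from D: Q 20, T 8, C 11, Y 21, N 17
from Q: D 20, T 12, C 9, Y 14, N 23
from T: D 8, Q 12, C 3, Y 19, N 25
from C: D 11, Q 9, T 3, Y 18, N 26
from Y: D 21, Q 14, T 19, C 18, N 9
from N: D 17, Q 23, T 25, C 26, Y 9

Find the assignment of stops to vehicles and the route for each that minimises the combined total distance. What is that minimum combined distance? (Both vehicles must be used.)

Minimum combined distance: 76 miles.

There are 2^4 − 1 = 15 ways to divide the 5 stops into two non-empty groups. For each, the best each vehicle can do is its own shortest tour through its group:
  {Q} + {T, C, Y, N}: 40 + 55 = 95
  {T} + {Q, C, Y, N}: 16 + 60 = 76
  {Q, T} + {C, Y, N}: 40 + 55 = 95
  {C} + {Q, T, Y, N}: 22 + 60 = 82
  {Q, C} + {T, Y, N}: 40 + 53 = 93
  {T, C} + {Q, Y, N}: 22 + 60 = 82
  … (15 splits in total)
Best: vehicle 1 D → T → D = 16; vehicle 2 D → C → Q → Y → N → D = 60; combined 76.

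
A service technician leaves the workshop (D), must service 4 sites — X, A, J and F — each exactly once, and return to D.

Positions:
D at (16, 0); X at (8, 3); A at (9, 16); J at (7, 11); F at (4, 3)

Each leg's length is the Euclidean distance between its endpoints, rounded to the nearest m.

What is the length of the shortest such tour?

44 m — the shortest possible round trip.

There are 12 distinct closed tours to check (reversals are equivalent).
D - X - A - J - F - D: 9+13+5+9+12 = 48
D - X - A - F - J - D: 9+13+14+9+14 = 59
D - X - J - A - F - D: 9+8+5+14+12 = 48
D - X - J - F - A - D: 9+8+9+14+17 = 57
D - X - F - A - J - D: 9+4+14+5+14 = 46
D - X - F - J - A - D: 9+4+9+5+17 = 44
D - A - X - J - F - D: 17+13+8+9+12 = 59
D - A - X - F - J - D: 17+13+4+9+14 = 57
D - A - J - X - F - D: 17+5+8+4+12 = 46
D - A - F - X - J - D: 17+14+4+8+14 = 57
D - J - X - A - F - D: 14+8+13+14+12 = 61
D - J - A - X - F - D: 14+5+13+4+12 = 48
The minimum is 44.
One optimal route: D → X → F → J → A → D (or its reverse).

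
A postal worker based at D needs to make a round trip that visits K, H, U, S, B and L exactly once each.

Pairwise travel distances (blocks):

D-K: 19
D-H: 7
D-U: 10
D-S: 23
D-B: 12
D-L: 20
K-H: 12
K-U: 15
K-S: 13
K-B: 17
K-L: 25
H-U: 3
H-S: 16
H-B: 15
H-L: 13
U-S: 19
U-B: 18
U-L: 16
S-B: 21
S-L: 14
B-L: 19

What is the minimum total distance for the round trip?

Minimum total distance: 82 blocks.

D - K - H - U - S - B - L - D: 19+12+3+19+21+19+20 = 113
D - K - H - U - S - L - B - D: 19+12+3+19+14+19+12 = 98
D - K - H - U - B - S - L - D: 19+12+3+18+21+14+20 = 107
D - K - H - U - B - L - S - D: 19+12+3+18+19+14+23 = 108
D - K - H - U - L - S - B - D: 19+12+3+16+14+21+12 = 97
D - K - H - U - L - B - S - D: 19+12+3+16+19+21+23 = 113
D - K - H - S - U - B - L - D: 19+12+16+19+18+19+20 = 123
D - K - H - S - U - L - B - D: 19+12+16+19+16+19+12 = 113
… (352 more)
D - H - U - L - S - K - B - D: 7+3+16+14+13+17+12 = 82  ← best
The minimum is 82.
One optimal route: D → H → U → L → S → K → B → D (or its reverse).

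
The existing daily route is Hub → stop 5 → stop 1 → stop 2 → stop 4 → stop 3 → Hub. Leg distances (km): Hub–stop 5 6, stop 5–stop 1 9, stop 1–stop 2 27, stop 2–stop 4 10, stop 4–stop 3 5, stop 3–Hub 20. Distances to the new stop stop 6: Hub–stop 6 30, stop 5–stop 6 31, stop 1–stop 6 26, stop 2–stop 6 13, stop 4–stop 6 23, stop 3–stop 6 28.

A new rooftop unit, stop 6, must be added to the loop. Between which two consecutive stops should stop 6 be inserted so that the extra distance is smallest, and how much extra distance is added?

+12 km — insert stop 6 between stop 1 and stop 2.

Insertion cost between consecutive stops i–j is d(i,stop 6) + d(stop 6,j) − d(i,j):
  between Hub and stop 5: 30 + 31 − 6 = 55
  between stop 5 and stop 1: 31 + 26 − 9 = 48
  between stop 1 and stop 2: 26 + 13 − 27 = 12
  between stop 2 and stop 4: 13 + 23 − 10 = 26
  between stop 4 and stop 3: 23 + 28 − 5 = 46
  between stop 3 and Hub: 28 + 30 − 20 = 38
Cheapest insertion is between stop 1 and stop 2, adding 12.
New total = 77 + 12 = 89.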